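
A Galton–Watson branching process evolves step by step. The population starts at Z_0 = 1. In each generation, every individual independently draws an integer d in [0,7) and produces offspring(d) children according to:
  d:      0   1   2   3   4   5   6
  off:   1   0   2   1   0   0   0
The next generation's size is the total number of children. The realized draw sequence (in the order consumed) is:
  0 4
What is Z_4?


0

gen 0: Z_0=1, draws=[0], offspring=[1], Z_1=1
gen 1: Z_1=1, draws=[4], offspring=[0], Z_2=0
gen 2: Z_2=0, draws=[], offspring=[], Z_3=0
gen 3: Z_3=0, draws=[], offspring=[], Z_4=0


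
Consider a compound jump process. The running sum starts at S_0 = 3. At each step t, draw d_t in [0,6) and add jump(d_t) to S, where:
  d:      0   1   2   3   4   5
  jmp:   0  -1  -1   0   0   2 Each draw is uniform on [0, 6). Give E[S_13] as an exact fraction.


Outcome values over d=0..5: [0, -1, -1, 0, 0, 2]
Σy = 0, Σy² = 6, M = 6
μ = 0/6 = 0,  σ² = 6/6 − (0)² = 1
E[S_13] = 3 + 13·(0) = 3

3


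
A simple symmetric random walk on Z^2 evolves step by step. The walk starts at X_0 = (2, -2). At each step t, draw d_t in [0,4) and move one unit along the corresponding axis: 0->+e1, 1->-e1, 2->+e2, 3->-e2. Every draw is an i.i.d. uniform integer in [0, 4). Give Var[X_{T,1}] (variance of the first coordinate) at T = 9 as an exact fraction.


9/2

Outcome values over d=0..3: [1, -1, 0, 0]
Σy = 0, Σy² = 2, M = 4
μ = 0/4 = 0,  σ² = 2/4 − (0)² = 1/2
Independent increments: Var[X_9] = 9·σ² = 9·(1/2) = 9/2


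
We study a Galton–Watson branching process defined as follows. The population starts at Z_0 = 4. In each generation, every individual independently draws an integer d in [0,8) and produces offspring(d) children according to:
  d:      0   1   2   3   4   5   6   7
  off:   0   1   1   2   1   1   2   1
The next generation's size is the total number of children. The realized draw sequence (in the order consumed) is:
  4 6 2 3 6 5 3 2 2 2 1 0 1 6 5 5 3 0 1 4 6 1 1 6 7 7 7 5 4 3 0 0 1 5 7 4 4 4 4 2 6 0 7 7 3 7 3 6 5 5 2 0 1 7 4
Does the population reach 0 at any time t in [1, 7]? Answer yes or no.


gen 0: Z_0=4, draws=[4, 6, 2, 3], offspring=[1, 2, 1, 2], Z_1=6
gen 1: Z_1=6, draws=[6, 5, 3, 2, 2, 2], offspring=[2, 1, 2, 1, 1, 1], Z_2=8
gen 2: Z_2=8, draws=[1, 0, 1, 6, 5, 5, 3, 0], offspring=[1, 0, 1, 2, 1, 1, 2, 0], Z_3=8
gen 3: Z_3=8, draws=[1, 4, 6, 1, 1, 6, 7, 7], offspring=[1, 1, 2, 1, 1, 2, 1, 1], Z_4=10
gen 4: Z_4=10, draws=[7, 5, 4, 3, 0, 0, 1, 5, 7, 4], offspring=[1, 1, 1, 2, 0, 0, 1, 1, 1, 1], Z_5=9
gen 5: Z_5=9, draws=[4, 4, 4, 2, 6, 0, 7, 7, 3], offspring=[1, 1, 1, 1, 2, 0, 1, 1, 2], Z_6=10
gen 6: Z_6=10, draws=[7, 3, 6, 5, 5, 2, 0, 1, 7, 4], offspring=[1, 2, 2, 1, 1, 1, 0, 1, 1, 1], Z_7=11

no


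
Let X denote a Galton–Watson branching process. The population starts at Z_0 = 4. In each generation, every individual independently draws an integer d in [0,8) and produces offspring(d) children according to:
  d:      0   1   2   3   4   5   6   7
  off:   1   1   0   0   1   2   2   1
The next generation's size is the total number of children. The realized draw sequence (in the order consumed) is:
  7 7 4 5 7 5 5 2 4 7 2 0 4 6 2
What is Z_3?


5

gen 0: Z_0=4, draws=[7, 7, 4, 5], offspring=[1, 1, 1, 2], Z_1=5
gen 1: Z_1=5, draws=[7, 5, 5, 2, 4], offspring=[1, 2, 2, 0, 1], Z_2=6
gen 2: Z_2=6, draws=[7, 2, 0, 4, 6, 2], offspring=[1, 0, 1, 1, 2, 0], Z_3=5


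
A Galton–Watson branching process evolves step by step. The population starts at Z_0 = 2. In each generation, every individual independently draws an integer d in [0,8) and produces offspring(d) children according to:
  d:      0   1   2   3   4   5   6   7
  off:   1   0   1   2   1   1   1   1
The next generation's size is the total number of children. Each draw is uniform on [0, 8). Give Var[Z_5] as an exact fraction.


Outcome values over d=0..7: [1, 0, 1, 2, 1, 1, 1, 1]
Σy = 8, Σy² = 10, M = 8
μ = 8/8 = 1,  σ² = 10/8 − (1)² = 1/4
V_0 = 0, E_0 = 2
V_1 = 1/4·E_0 + (1)²·V_0 = 1/2;  E_1 = 2
V_2 = 1/4·E_1 + (1)²·V_1 = 1;  E_2 = 2
V_3 = 1/4·E_2 + (1)²·V_2 = 3/2;  E_3 = 2
V_4 = 1/4·E_3 + (1)²·V_3 = 2;  E_4 = 2
V_5 = 1/4·E_4 + (1)²·V_4 = 5/2;  E_5 = 2

5/2


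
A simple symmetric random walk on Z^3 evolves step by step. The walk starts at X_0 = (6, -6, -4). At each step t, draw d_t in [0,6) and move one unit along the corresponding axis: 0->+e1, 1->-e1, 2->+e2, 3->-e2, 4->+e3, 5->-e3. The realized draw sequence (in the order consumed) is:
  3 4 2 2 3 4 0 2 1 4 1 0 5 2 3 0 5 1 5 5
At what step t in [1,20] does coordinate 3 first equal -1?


t=0: X=(6, -6, -4), d=3 → -e2, X_1=(6, -7, -4)
t=1: X=(6, -7, -4), d=4 → +e3, X_2=(6, -7, -3)
t=2: X=(6, -7, -3), d=2 → +e2, X_3=(6, -6, -3)
t=3: X=(6, -6, -3), d=2 → +e2, X_4=(6, -5, -3)
t=4: X=(6, -5, -3), d=3 → -e2, X_5=(6, -6, -3)
t=5: X=(6, -6, -3), d=4 → +e3, X_6=(6, -6, -2)
t=6: X=(6, -6, -2), d=0 → +e1, X_7=(7, -6, -2)
t=7: X=(7, -6, -2), d=2 → +e2, X_8=(7, -5, -2)
t=8: X=(7, -5, -2), d=1 → -e1, X_9=(6, -5, -2)
t=9: X=(6, -5, -2), d=4 → +e3, X_10=(6, -5, -1)
t=10: X=(6, -5, -1), d=1 → -e1, X_11=(5, -5, -1)
t=11: X=(5, -5, -1), d=0 → +e1, X_12=(6, -5, -1)
t=12: X=(6, -5, -1), d=5 → -e3, X_13=(6, -5, -2)
t=13: X=(6, -5, -2), d=2 → +e2, X_14=(6, -4, -2)
t=14: X=(6, -4, -2), d=3 → -e2, X_15=(6, -5, -2)
t=15: X=(6, -5, -2), d=0 → +e1, X_16=(7, -5, -2)
t=16: X=(7, -5, -2), d=5 → -e3, X_17=(7, -5, -3)
t=17: X=(7, -5, -3), d=1 → -e1, X_18=(6, -5, -3)
t=18: X=(6, -5, -3), d=5 → -e3, X_19=(6, -5, -4)
t=19: X=(6, -5, -4), d=5 → -e3, X_20=(6, -5, -5)

10


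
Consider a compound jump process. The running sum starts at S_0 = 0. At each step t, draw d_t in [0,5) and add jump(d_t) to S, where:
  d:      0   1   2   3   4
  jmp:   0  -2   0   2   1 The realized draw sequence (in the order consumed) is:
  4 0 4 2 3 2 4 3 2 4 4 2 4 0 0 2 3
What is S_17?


12

t=0: S=0, d=4, jump=1, S_1=1
t=1: S=1, d=0, jump=0, S_2=1
t=2: S=1, d=4, jump=1, S_3=2
t=3: S=2, d=2, jump=0, S_4=2
t=4: S=2, d=3, jump=2, S_5=4
t=5: S=4, d=2, jump=0, S_6=4
t=6: S=4, d=4, jump=1, S_7=5
t=7: S=5, d=3, jump=2, S_8=7
t=8: S=7, d=2, jump=0, S_9=7
t=9: S=7, d=4, jump=1, S_10=8
t=10: S=8, d=4, jump=1, S_11=9
t=11: S=9, d=2, jump=0, S_12=9
t=12: S=9, d=4, jump=1, S_13=10
t=13: S=10, d=0, jump=0, S_14=10
t=14: S=10, d=0, jump=0, S_15=10
t=15: S=10, d=2, jump=0, S_16=10
t=16: S=10, d=3, jump=2, S_17=12


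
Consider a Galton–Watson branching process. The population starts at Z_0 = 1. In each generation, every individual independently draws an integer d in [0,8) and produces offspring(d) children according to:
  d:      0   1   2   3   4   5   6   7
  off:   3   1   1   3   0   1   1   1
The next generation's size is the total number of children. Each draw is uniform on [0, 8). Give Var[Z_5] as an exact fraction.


39442019463/1073741824

Outcome values over d=0..7: [3, 1, 1, 3, 0, 1, 1, 1]
Σy = 11, Σy² = 23, M = 8
μ = 11/8 = 11/8,  σ² = 23/8 − (11/8)² = 63/64
V_0 = 0, E_0 = 1
V_1 = 63/64·E_0 + (11/8)²·V_0 = 63/64;  E_1 = 11/8
V_2 = 63/64·E_1 + (11/8)²·V_1 = 13167/4096;  E_2 = 121/64
V_3 = 63/64·E_2 + (11/8)²·V_2 = 2081079/262144;  E_3 = 1331/512
V_4 = 63/64·E_3 + (11/8)²·V_3 = 294743295/16777216;  E_4 = 14641/4096
V_5 = 63/64·E_4 + (11/8)²·V_4 = 39442019463/1073741824;  E_5 = 161051/32768


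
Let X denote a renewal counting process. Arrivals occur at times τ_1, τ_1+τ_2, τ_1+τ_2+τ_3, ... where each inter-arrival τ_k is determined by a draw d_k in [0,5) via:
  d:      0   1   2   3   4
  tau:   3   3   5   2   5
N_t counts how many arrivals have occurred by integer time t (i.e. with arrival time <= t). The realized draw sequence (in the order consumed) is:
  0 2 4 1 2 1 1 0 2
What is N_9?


draw d_1=0: τ_1=3, arrival time A_1=3
draw d_2=2: τ_2=5, arrival time A_2=8
draw d_3=4: τ_3=5, arrival time A_3=13
draw d_4=1: τ_4=3, arrival time A_4=16
draw d_5=2: τ_5=5, arrival time A_5=21
draw d_6=1: τ_6=3, arrival time A_6=24
draw d_7=1: τ_7=3, arrival time A_7=27
draw d_8=0: τ_8=3, arrival time A_8=30
draw d_9=2: τ_9=5, arrival time A_9=35
N_t over t=0..9: 0:0 1:0 2:0 3:1 4:1 5:1 6:1 7:1 8:2 9:2

2


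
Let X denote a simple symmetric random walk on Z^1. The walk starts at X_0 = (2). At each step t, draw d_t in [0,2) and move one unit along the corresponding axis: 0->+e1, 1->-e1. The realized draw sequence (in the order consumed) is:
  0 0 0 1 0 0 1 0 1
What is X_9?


(5)

t=0: X=(2), d=0 → +e1, X_1=(3)
t=1: X=(3), d=0 → +e1, X_2=(4)
t=2: X=(4), d=0 → +e1, X_3=(5)
t=3: X=(5), d=1 → -e1, X_4=(4)
t=4: X=(4), d=0 → +e1, X_5=(5)
t=5: X=(5), d=0 → +e1, X_6=(6)
t=6: X=(6), d=1 → -e1, X_7=(5)
t=7: X=(5), d=0 → +e1, X_8=(6)
t=8: X=(6), d=1 → -e1, X_9=(5)


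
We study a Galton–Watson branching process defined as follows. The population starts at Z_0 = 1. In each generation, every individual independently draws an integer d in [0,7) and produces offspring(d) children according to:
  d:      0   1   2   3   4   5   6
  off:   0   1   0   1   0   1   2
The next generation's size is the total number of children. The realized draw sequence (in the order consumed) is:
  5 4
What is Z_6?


gen 0: Z_0=1, draws=[5], offspring=[1], Z_1=1
gen 1: Z_1=1, draws=[4], offspring=[0], Z_2=0
gen 2: Z_2=0, draws=[], offspring=[], Z_3=0
gen 3: Z_3=0, draws=[], offspring=[], Z_4=0
gen 4: Z_4=0, draws=[], offspring=[], Z_5=0
gen 5: Z_5=0, draws=[], offspring=[], Z_6=0

0


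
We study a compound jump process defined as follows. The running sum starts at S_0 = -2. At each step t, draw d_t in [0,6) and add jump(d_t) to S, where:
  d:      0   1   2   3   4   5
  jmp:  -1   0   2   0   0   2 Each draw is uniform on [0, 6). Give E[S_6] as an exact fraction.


Outcome values over d=0..5: [-1, 0, 2, 0, 0, 2]
Σy = 3, Σy² = 9, M = 6
μ = 3/6 = 1/2,  σ² = 9/6 − (1/2)² = 5/4
E[S_6] = -2 + 6·(1/2) = 1

1


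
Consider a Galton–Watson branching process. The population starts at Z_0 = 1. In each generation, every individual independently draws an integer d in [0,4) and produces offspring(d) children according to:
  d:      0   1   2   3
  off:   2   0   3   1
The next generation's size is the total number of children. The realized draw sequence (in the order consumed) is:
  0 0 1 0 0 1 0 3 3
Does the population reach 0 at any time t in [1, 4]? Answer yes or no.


no

gen 0: Z_0=1, draws=[0], offspring=[2], Z_1=2
gen 1: Z_1=2, draws=[0, 1], offspring=[2, 0], Z_2=2
gen 2: Z_2=2, draws=[0, 0], offspring=[2, 2], Z_3=4
gen 3: Z_3=4, draws=[1, 0, 3, 3], offspring=[0, 2, 1, 1], Z_4=4


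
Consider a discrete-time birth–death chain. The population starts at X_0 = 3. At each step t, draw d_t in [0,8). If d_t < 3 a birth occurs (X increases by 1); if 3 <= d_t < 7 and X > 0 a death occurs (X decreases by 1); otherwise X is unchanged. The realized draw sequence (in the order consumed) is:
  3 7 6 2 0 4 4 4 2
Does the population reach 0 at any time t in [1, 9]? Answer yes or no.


t=0: X=3, d=3 → death, X_1=2
t=1: X=2, d=7 → hold, X_2=2
t=2: X=2, d=6 → death, X_3=1
t=3: X=1, d=2 → birth, X_4=2
t=4: X=2, d=0 → birth, X_5=3
t=5: X=3, d=4 → death, X_6=2
t=6: X=2, d=4 → death, X_7=1
t=7: X=1, d=4 → death, X_8=0
t=8: X=0, d=2 → birth, X_9=1

yes


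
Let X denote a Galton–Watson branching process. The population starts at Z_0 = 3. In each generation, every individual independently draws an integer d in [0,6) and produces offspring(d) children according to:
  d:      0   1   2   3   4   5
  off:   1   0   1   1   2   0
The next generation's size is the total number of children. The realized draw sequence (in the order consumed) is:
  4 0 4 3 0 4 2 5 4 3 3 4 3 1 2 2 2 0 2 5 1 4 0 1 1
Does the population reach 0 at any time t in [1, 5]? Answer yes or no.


no

gen 0: Z_0=3, draws=[4, 0, 4], offspring=[2, 1, 2], Z_1=5
gen 1: Z_1=5, draws=[3, 0, 4, 2, 5], offspring=[1, 1, 2, 1, 0], Z_2=5
gen 2: Z_2=5, draws=[4, 3, 3, 4, 3], offspring=[2, 1, 1, 2, 1], Z_3=7
gen 3: Z_3=7, draws=[1, 2, 2, 2, 0, 2, 5], offspring=[0, 1, 1, 1, 1, 1, 0], Z_4=5
gen 4: Z_4=5, draws=[1, 4, 0, 1, 1], offspring=[0, 2, 1, 0, 0], Z_5=3


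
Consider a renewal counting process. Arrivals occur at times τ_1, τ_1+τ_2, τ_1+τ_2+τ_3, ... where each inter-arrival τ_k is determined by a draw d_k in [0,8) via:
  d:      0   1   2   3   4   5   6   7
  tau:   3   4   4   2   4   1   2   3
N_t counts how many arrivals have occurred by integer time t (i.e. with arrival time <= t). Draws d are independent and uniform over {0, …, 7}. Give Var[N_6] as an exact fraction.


31136385167/68719476736

Inter-arrival values over d=0..7: [3, 4, 4, 2, 4, 1, 2, 3]
Each d has probability 1/8, so the pmf of τ is: f(1) = 1/8, f(2) = 1/4, f(3) = 1/4, f(4) = 3/8
Let p_n(j) = P(N_n = j), with p_0 = [1]. Condition on τ_1: p_n(0) = P(τ > n), and for j >= 1, p_n(j) = Σ_{k<=n} f(k)·p_{n−k}(j−1)
p_1 = [7/8, 1/8]  (j = 0..1)
p_2 = [5/8, 23/64, 1/64]  (j = 0..2)
p_3 = [3/8, 35/64, 39/512, 1/512]  (j = 0..3)
p_4 = [0, 51/64, 97/512, 55/4096, 1/4096]  (j = 0..4)
p_5 = [0, 37/64, 191/512, 191/4096, 71/32768, 1/32768]  (j = 0..5)
p_6 = [0, 21/64, 139/256, 487/4096, 317/32768, 87/262144, 1/262144]  (j = 0..6)
E[N_6] = Σ j·p_6(j) = 474777/262144;  E[N_6²] = Σ j²·p_6(j) = 978659/262144
Var[N_6] = 978659/262144 − (474777/262144)² = 31136385167/68719476736


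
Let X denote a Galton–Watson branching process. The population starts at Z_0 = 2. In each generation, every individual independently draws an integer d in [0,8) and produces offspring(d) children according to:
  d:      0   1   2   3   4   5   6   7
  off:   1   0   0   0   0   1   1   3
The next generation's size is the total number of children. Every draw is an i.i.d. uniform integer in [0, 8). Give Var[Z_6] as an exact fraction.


12272715/8388608

Outcome values over d=0..7: [1, 0, 0, 0, 0, 1, 1, 3]
Σy = 6, Σy² = 12, M = 8
μ = 6/8 = 3/4,  σ² = 12/8 − (3/4)² = 15/16
V_0 = 0, E_0 = 2
V_1 = 15/16·E_0 + (3/4)²·V_0 = 15/8;  E_1 = 3/2
V_2 = 15/16·E_1 + (3/4)²·V_1 = 315/128;  E_2 = 9/8
V_3 = 15/16·E_2 + (3/4)²·V_2 = 4995/2048;  E_3 = 27/32
V_4 = 15/16·E_3 + (3/4)²·V_3 = 70875/32768;  E_4 = 81/128
V_5 = 15/16·E_4 + (3/4)²·V_4 = 948915/524288;  E_5 = 243/512
V_6 = 15/16·E_5 + (3/4)²·V_5 = 12272715/8388608;  E_6 = 729/2048


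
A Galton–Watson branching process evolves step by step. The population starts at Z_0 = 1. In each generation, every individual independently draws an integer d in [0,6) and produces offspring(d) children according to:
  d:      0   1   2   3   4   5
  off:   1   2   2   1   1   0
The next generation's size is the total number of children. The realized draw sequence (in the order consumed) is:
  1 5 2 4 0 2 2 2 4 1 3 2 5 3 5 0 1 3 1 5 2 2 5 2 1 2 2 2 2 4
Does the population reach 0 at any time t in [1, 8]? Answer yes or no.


no

gen 0: Z_0=1, draws=[1], offspring=[2], Z_1=2
gen 1: Z_1=2, draws=[5, 2], offspring=[0, 2], Z_2=2
gen 2: Z_2=2, draws=[4, 0], offspring=[1, 1], Z_3=2
gen 3: Z_3=2, draws=[2, 2], offspring=[2, 2], Z_4=4
gen 4: Z_4=4, draws=[2, 4, 1, 3], offspring=[2, 1, 2, 1], Z_5=6
gen 5: Z_5=6, draws=[2, 5, 3, 5, 0, 1], offspring=[2, 0, 1, 0, 1, 2], Z_6=6
gen 6: Z_6=6, draws=[3, 1, 5, 2, 2, 5], offspring=[1, 2, 0, 2, 2, 0], Z_7=7
gen 7: Z_7=7, draws=[2, 1, 2, 2, 2, 2, 4], offspring=[2, 2, 2, 2, 2, 2, 1], Z_8=13


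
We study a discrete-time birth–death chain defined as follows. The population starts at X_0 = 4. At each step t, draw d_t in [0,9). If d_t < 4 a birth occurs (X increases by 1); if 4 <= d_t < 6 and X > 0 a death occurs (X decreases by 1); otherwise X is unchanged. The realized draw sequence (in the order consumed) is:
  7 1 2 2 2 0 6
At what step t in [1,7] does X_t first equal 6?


3

t=0: X=4, d=7 → hold, X_1=4
t=1: X=4, d=1 → birth, X_2=5
t=2: X=5, d=2 → birth, X_3=6
t=3: X=6, d=2 → birth, X_4=7
t=4: X=7, d=2 → birth, X_5=8
t=5: X=8, d=0 → birth, X_6=9
t=6: X=9, d=6 → hold, X_7=9


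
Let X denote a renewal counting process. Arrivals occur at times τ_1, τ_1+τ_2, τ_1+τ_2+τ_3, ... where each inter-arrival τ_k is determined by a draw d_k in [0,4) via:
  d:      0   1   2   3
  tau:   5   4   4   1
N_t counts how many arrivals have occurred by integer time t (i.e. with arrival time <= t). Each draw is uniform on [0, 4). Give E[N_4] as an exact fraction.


Inter-arrival values over d=0..3: [5, 4, 4, 1]
Each d has probability 1/4, so the pmf of τ is: f(1) = 1/4, f(4) = 1/2, f(5) = 1/4
Renewal equation for m(n) = E[N_n]: condition on τ_1 = k (if k <= n, one arrival plus a fresh copy on the remaining n−k steps): m(n) = F(n) + Σ_{k<=n} f(k)·m(n−k), where F(n) = P(τ <= n) and m(0) = 0
m(1) = F(1) = 1/4
m(2) = F(2) + f(1)·m(1) = 1/4 + 1/4·1/4 = 5/16
m(3) = F(3) + f(1)·m(2) = 1/4 + 1/4·5/16 = 21/64
m(4) = F(4) + f(1)·m(3) = 3/4 + 1/4·21/64 = 213/256
E[N_4] = m(4) = 213/256

213/256


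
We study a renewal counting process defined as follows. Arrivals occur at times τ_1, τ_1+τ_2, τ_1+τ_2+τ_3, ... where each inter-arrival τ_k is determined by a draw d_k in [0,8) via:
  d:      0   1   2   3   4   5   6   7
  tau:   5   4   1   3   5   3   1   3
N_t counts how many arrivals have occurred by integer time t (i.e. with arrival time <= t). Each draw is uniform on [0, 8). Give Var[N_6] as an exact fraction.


9047175/16777216

Inter-arrival values over d=0..7: [5, 4, 1, 3, 5, 3, 1, 3]
Each d has probability 1/8, so the pmf of τ is: f(1) = 1/4, f(3) = 3/8, f(4) = 1/8, f(5) = 1/4
Let p_n(j) = P(N_n = j), with p_0 = [1]. Condition on τ_1: p_n(0) = P(τ > n), and for j >= 1, p_n(j) = Σ_{k<=n} f(k)·p_{n−k}(j−1)
p_1 = [3/4, 1/4]  (j = 0..1)
p_2 = [3/4, 3/16, 1/16]  (j = 0..2)
p_3 = [3/8, 9/16, 3/64, 1/64]  (j = 0..3)
p_4 = [1/4, 1/2, 15/64, 3/256, 1/256]  (j = 0..4)
p_5 = [0, 11/16, 29/128, 21/256, 3/1024, 1/1024]  (j = 0..5)
p_6 = [0, 27/64, 15/32, 21/256, 27/1024, 3/4096, 1/4096]  (j = 0..6)
E[N_6] = Σ j·p_6(j) = 7029/4096;  E[N_6²] = Σ j²·p_6(j) = 14271/4096
Var[N_6] = 14271/4096 − (7029/4096)² = 9047175/16777216


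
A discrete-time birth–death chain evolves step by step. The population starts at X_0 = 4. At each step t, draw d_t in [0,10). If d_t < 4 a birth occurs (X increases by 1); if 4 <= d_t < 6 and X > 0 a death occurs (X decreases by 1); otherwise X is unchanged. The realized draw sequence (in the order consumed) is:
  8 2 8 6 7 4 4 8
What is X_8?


t=0: X=4, d=8 → hold, X_1=4
t=1: X=4, d=2 → birth, X_2=5
t=2: X=5, d=8 → hold, X_3=5
t=3: X=5, d=6 → hold, X_4=5
t=4: X=5, d=7 → hold, X_5=5
t=5: X=5, d=4 → death, X_6=4
t=6: X=4, d=4 → death, X_7=3
t=7: X=3, d=8 → hold, X_8=3

3


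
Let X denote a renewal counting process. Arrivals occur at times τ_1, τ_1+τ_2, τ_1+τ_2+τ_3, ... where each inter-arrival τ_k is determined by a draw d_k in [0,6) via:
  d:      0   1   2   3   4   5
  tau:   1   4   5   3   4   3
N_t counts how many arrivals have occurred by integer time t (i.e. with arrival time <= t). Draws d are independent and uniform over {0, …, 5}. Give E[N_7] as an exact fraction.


499147/279936

Inter-arrival values over d=0..5: [1, 4, 5, 3, 4, 3]
Each d has probability 1/6, so the pmf of τ is: f(1) = 1/6, f(3) = 1/3, f(4) = 1/3, f(5) = 1/6
Renewal equation for m(n) = E[N_n]: condition on τ_1 = k (if k <= n, one arrival plus a fresh copy on the remaining n−k steps): m(n) = F(n) + Σ_{k<=n} f(k)·m(n−k), where F(n) = P(τ <= n) and m(0) = 0
m(1) = F(1) = 1/6
m(2) = F(2) + f(1)·m(1) = 1/6 + 1/6·1/6 = 7/36
m(3) = F(3) + f(1)·m(2) = 1/2 + 1/6·7/36 = 115/216
m(4) = F(4) + f(1)·m(3) + f(3)·m(1) = 5/6 + 1/6·115/216 + 1/3·1/6 = 1267/1296
m(5) = F(5) + f(1)·m(4) + f(3)·m(2) + f(4)·m(1) = 1 + 1/6·1267/1296 + 1/3·7/36 + 1/3·1/6 = 9979/7776
m(6) = F(6) + f(1)·m(5) + f(3)·m(3) + f(4)·m(2) + f(5)·m(1) = 1 + 1/6·9979/7776 + 1/3·115/216 + 1/3·7/36 + 1/6·1/6 = 69235/46656
m(7) = F(7) + f(1)·m(6) + f(3)·m(4) + f(4)·m(3) + f(5)·m(2) = 1 + 1/6·69235/46656 + 1/3·1267/1296 + 1/3·115/216 + 1/6·7/36 = 499147/279936
E[N_7] = m(7) = 499147/279936


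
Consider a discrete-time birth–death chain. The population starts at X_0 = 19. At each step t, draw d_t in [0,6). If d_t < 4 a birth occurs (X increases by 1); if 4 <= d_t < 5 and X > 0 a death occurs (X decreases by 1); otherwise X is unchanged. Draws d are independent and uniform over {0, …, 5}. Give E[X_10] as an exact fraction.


X can drop by at most 1 per step and X_0 = 19 > T = 10, so X_t >= 19 − t >= 9 > 0 for every t <= 10: the floor at 0 (the 'and X > 0' condition) never binds. Hence X_10 = X_0 + Σ_{t<10} Y_t with i.i.d. increments Y_t = y(d_t) ∈ {+1, −1, 0}.
Outcome values over d=0..5: [1, 1, 1, 1, -1, 0]
Σy = 3, Σy² = 5, M = 6
μ = 3/6 = 1/2,  σ² = 5/6 − (1/2)² = 7/12
E[X_10] = 19 + 10·(1/2) = 24

24


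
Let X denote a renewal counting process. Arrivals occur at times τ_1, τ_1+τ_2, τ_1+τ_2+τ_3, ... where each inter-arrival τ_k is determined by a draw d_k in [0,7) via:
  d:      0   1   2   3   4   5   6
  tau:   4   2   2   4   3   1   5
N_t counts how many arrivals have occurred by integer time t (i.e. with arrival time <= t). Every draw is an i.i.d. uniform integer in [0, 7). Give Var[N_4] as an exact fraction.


2422118/5764801

Inter-arrival values over d=0..6: [4, 2, 2, 4, 3, 1, 5]
Each d has probability 1/7, so the pmf of τ is: f(1) = 1/7, f(2) = 2/7, f(3) = 1/7, f(4) = 2/7, f(5) = 1/7
Let p_n(j) = P(N_n = j), with p_0 = [1]. Condition on τ_1: p_n(0) = P(τ > n), and for j >= 1, p_n(j) = Σ_{k<=n} f(k)·p_{n−k}(j−1)
p_1 = [6/7, 1/7]  (j = 0..1)
p_2 = [4/7, 20/49, 1/49]  (j = 0..2)
p_3 = [3/7, 23/49, 34/343, 1/343]  (j = 0..3)
p_4 = [1/7, 31/49, 10/49, 48/2401, 1/2401]  (j = 0..4)
E[N_4] = Σ j·p_4(j) = 2647/2401;  E[N_4²] = Σ j²·p_4(j) = 561/343
Var[N_4] = 561/343 − (2647/2401)² = 2422118/5764801


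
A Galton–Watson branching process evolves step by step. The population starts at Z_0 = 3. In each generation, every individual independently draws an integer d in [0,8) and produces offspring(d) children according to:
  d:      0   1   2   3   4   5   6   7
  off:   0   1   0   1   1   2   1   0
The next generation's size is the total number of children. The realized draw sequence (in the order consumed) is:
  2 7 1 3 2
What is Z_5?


0

gen 0: Z_0=3, draws=[2, 7, 1], offspring=[0, 0, 1], Z_1=1
gen 1: Z_1=1, draws=[3], offspring=[1], Z_2=1
gen 2: Z_2=1, draws=[2], offspring=[0], Z_3=0
gen 3: Z_3=0, draws=[], offspring=[], Z_4=0
gen 4: Z_4=0, draws=[], offspring=[], Z_5=0


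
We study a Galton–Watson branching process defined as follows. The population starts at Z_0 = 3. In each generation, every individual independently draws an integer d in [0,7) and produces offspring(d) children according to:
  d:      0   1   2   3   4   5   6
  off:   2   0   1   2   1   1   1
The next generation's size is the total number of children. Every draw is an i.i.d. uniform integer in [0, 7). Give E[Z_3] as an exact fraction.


1536/343

Outcome values over d=0..6: [2, 0, 1, 2, 1, 1, 1]
Σy = 8, Σy² = 12, M = 7
μ = 8/7 = 8/7,  σ² = 12/7 − (8/7)² = 20/49
E[Z_0] = 3
E[Z_1] = 8/7·E[Z_0] = 24/7
E[Z_2] = 8/7·E[Z_1] = 192/49
E[Z_3] = 8/7·E[Z_2] = 1536/343


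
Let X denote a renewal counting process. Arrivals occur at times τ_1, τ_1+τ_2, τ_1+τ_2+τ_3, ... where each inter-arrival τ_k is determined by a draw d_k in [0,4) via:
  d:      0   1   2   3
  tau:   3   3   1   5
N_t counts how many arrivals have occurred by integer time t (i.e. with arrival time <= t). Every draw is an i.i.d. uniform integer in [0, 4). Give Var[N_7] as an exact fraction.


217886087/268435456

Inter-arrival values over d=0..3: [3, 3, 1, 5]
Each d has probability 1/4, so the pmf of τ is: f(1) = 1/4, f(3) = 1/2, f(5) = 1/4
Let p_n(j) = P(N_n = j), with p_0 = [1]. Condition on τ_1: p_n(0) = P(τ > n), and for j >= 1, p_n(j) = Σ_{k<=n} f(k)·p_{n−k}(j−1)
p_1 = [3/4, 1/4]  (j = 0..1)
p_2 = [3/4, 3/16, 1/16]  (j = 0..2)
p_3 = [1/4, 11/16, 3/64, 1/64]  (j = 0..3)
p_4 = [1/4, 7/16, 19/64, 3/256, 1/256]  (j = 0..4)
p_5 = [0, 11/16, 13/64, 27/256, 3/1024, 1/1024]  (j = 0..5)
p_6 = [0, 5/16, 37/64, 19/256, 35/1024, 3/4096, 1/4096]  (j = 0..6)
p_7 = [0, 5/16, 11/32, 79/256, 25/1024, 43/4096, 3/16384, 1/16384]  (j = 0..7)
E[N_7] = Σ j·p_7(j) = 34037/16384;  E[N_7²] = Σ j²·p_7(j) = 84009/16384
Var[N_7] = 84009/16384 − (34037/16384)² = 217886087/268435456


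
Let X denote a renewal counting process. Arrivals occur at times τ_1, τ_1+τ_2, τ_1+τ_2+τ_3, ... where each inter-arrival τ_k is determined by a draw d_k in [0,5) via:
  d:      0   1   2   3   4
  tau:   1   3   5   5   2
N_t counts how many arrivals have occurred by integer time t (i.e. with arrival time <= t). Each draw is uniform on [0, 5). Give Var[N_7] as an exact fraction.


4496316904/6103515625

Inter-arrival values over d=0..4: [1, 3, 5, 5, 2]
Each d has probability 1/5, so the pmf of τ is: f(1) = 1/5, f(2) = 1/5, f(3) = 1/5, f(5) = 2/5
Let p_n(j) = P(N_n = j), with p_0 = [1]. Condition on τ_1: p_n(0) = P(τ > n), and for j >= 1, p_n(j) = Σ_{k<=n} f(k)·p_{n−k}(j−1)
p_1 = [4/5, 1/5]  (j = 0..1)
p_2 = [3/5, 9/25, 1/25]  (j = 0..2)
p_3 = [2/5, 12/25, 14/125, 1/125]  (j = 0..3)
p_4 = [2/5, 9/25, 26/125, 19/625, 1/625]  (j = 0..4)
p_5 = [0, 17/25, 6/25, 9/125, 24/3125, 1/3125]  (j = 0..5)
p_6 = [0, 12/25, 48/125, 14/125, 69/3125, 29/15625, 1/15625]  (j = 0..6)
p_7 = [0, 8/25, 56/125, 114/625, 134/3125, 98/15625, 34/78125, 1/78125]  (j = 0..7)
E[N_7] = Σ j·p_7(j) = 153811/78125;  E[N_7²] = Σ j²·p_7(j) = 360373/78125
Var[N_7] = 360373/78125 − (153811/78125)² = 4496316904/6103515625


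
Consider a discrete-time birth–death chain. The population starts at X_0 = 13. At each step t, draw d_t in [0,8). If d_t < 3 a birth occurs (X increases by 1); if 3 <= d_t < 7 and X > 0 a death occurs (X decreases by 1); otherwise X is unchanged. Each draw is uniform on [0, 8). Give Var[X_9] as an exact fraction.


495/64

X can drop by at most 1 per step and X_0 = 13 > T = 9, so X_t >= 13 − t >= 4 > 0 for every t <= 9: the floor at 0 (the 'and X > 0' condition) never binds. Hence X_9 = X_0 + Σ_{t<9} Y_t with i.i.d. increments Y_t = y(d_t) ∈ {+1, −1, 0}.
Outcome values over d=0..7: [1, 1, 1, -1, -1, -1, -1, 0]
Σy = -1, Σy² = 7, M = 8
μ = -1/8 = -1/8,  σ² = 7/8 − (-1/8)² = 55/64
Independent increments: Var[X_9] = 9·σ² = 9·(55/64) = 495/64


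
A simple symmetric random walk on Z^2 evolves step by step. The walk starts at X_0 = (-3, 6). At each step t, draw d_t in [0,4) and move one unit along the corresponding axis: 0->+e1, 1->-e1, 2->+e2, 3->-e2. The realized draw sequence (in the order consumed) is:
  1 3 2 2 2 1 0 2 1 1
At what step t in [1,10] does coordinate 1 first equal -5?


6

t=0: X=(-3, 6), d=1 → -e1, X_1=(-4, 6)
t=1: X=(-4, 6), d=3 → -e2, X_2=(-4, 5)
t=2: X=(-4, 5), d=2 → +e2, X_3=(-4, 6)
t=3: X=(-4, 6), d=2 → +e2, X_4=(-4, 7)
t=4: X=(-4, 7), d=2 → +e2, X_5=(-4, 8)
t=5: X=(-4, 8), d=1 → -e1, X_6=(-5, 8)
t=6: X=(-5, 8), d=0 → +e1, X_7=(-4, 8)
t=7: X=(-4, 8), d=2 → +e2, X_8=(-4, 9)
t=8: X=(-4, 9), d=1 → -e1, X_9=(-5, 9)
t=9: X=(-5, 9), d=1 → -e1, X_10=(-6, 9)


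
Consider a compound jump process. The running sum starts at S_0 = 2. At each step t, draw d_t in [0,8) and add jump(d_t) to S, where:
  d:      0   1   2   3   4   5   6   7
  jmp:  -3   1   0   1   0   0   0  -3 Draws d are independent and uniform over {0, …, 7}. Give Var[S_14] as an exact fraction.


Outcome values over d=0..7: [-3, 1, 0, 1, 0, 0, 0, -3]
Σy = -4, Σy² = 20, M = 8
μ = -4/8 = -1/2,  σ² = 20/8 − (-1/2)² = 9/4
Independent increments: Var[S_14] = 14·σ² = 14·(9/4) = 63/2

63/2


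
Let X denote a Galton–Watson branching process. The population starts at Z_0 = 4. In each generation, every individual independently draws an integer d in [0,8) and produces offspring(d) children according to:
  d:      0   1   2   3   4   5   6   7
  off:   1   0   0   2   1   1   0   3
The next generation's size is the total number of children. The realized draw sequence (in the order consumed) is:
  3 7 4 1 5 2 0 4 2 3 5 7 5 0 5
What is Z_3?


gen 0: Z_0=4, draws=[3, 7, 4, 1], offspring=[2, 3, 1, 0], Z_1=6
gen 1: Z_1=6, draws=[5, 2, 0, 4, 2, 3], offspring=[1, 0, 1, 1, 0, 2], Z_2=5
gen 2: Z_2=5, draws=[5, 7, 5, 0, 5], offspring=[1, 3, 1, 1, 1], Z_3=7

7


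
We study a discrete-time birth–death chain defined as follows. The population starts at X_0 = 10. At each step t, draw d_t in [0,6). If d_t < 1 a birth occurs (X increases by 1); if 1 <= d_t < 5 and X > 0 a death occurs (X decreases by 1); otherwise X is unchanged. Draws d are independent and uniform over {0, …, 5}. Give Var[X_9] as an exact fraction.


X can drop by at most 1 per step and X_0 = 10 > T = 9, so X_t >= 10 − t >= 1 > 0 for every t <= 9: the floor at 0 (the 'and X > 0' condition) never binds. Hence X_9 = X_0 + Σ_{t<9} Y_t with i.i.d. increments Y_t = y(d_t) ∈ {+1, −1, 0}.
Outcome values over d=0..5: [1, -1, -1, -1, -1, 0]
Σy = -3, Σy² = 5, M = 6
μ = -3/6 = -1/2,  σ² = 5/6 − (-1/2)² = 7/12
Independent increments: Var[X_9] = 9·σ² = 9·(7/12) = 21/4

21/4


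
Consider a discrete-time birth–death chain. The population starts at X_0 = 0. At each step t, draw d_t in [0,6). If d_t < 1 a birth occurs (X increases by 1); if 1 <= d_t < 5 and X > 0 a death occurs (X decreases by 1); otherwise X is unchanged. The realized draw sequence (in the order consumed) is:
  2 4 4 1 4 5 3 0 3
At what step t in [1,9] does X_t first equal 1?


8

t=0: X=0, d=2 → hold, X_1=0
t=1: X=0, d=4 → hold, X_2=0
t=2: X=0, d=4 → hold, X_3=0
t=3: X=0, d=1 → hold, X_4=0
t=4: X=0, d=4 → hold, X_5=0
t=5: X=0, d=5 → hold, X_6=0
t=6: X=0, d=3 → hold, X_7=0
t=7: X=0, d=0 → birth, X_8=1
t=8: X=1, d=3 → death, X_9=0


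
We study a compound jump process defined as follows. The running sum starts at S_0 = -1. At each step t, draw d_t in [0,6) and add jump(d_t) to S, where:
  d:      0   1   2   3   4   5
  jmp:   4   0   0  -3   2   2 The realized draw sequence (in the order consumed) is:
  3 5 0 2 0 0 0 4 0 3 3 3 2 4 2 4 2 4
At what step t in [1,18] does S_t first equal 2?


3

t=0: S=-1, d=3, jump=-3, S_1=-4
t=1: S=-4, d=5, jump=2, S_2=-2
t=2: S=-2, d=0, jump=4, S_3=2
t=3: S=2, d=2, jump=0, S_4=2
t=4: S=2, d=0, jump=4, S_5=6
t=5: S=6, d=0, jump=4, S_6=10
t=6: S=10, d=0, jump=4, S_7=14
t=7: S=14, d=4, jump=2, S_8=16
t=8: S=16, d=0, jump=4, S_9=20
t=9: S=20, d=3, jump=-3, S_10=17
t=10: S=17, d=3, jump=-3, S_11=14
t=11: S=14, d=3, jump=-3, S_12=11
t=12: S=11, d=2, jump=0, S_13=11
t=13: S=11, d=4, jump=2, S_14=13
t=14: S=13, d=2, jump=0, S_15=13
t=15: S=13, d=4, jump=2, S_16=15
t=16: S=15, d=2, jump=0, S_17=15
t=17: S=15, d=4, jump=2, S_18=17


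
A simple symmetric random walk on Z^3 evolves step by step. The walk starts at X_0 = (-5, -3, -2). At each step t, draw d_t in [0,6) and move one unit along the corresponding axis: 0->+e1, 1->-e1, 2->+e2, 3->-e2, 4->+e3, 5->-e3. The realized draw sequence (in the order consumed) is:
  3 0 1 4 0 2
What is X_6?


(-4, -3, -1)

t=0: X=(-5, -3, -2), d=3 → -e2, X_1=(-5, -4, -2)
t=1: X=(-5, -4, -2), d=0 → +e1, X_2=(-4, -4, -2)
t=2: X=(-4, -4, -2), d=1 → -e1, X_3=(-5, -4, -2)
t=3: X=(-5, -4, -2), d=4 → +e3, X_4=(-5, -4, -1)
t=4: X=(-5, -4, -1), d=0 → +e1, X_5=(-4, -4, -1)
t=5: X=(-4, -4, -1), d=2 → +e2, X_6=(-4, -3, -1)


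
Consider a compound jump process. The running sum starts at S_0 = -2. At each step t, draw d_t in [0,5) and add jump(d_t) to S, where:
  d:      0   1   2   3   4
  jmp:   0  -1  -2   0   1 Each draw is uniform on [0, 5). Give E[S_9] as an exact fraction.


-28/5

Outcome values over d=0..4: [0, -1, -2, 0, 1]
Σy = -2, Σy² = 6, M = 5
μ = -2/5 = -2/5,  σ² = 6/5 − (-2/5)² = 26/25
E[S_9] = -2 + 9·(-2/5) = -28/5


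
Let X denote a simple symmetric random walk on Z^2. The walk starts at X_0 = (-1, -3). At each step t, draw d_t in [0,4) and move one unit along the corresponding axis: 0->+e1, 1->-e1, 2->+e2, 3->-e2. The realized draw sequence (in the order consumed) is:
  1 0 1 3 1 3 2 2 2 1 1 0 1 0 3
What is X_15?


t=0: X=(-1, -3), d=1 → -e1, X_1=(-2, -3)
t=1: X=(-2, -3), d=0 → +e1, X_2=(-1, -3)
t=2: X=(-1, -3), d=1 → -e1, X_3=(-2, -3)
t=3: X=(-2, -3), d=3 → -e2, X_4=(-2, -4)
t=4: X=(-2, -4), d=1 → -e1, X_5=(-3, -4)
t=5: X=(-3, -4), d=3 → -e2, X_6=(-3, -5)
t=6: X=(-3, -5), d=2 → +e2, X_7=(-3, -4)
t=7: X=(-3, -4), d=2 → +e2, X_8=(-3, -3)
t=8: X=(-3, -3), d=2 → +e2, X_9=(-3, -2)
t=9: X=(-3, -2), d=1 → -e1, X_10=(-4, -2)
t=10: X=(-4, -2), d=1 → -e1, X_11=(-5, -2)
t=11: X=(-5, -2), d=0 → +e1, X_12=(-4, -2)
t=12: X=(-4, -2), d=1 → -e1, X_13=(-5, -2)
t=13: X=(-5, -2), d=0 → +e1, X_14=(-4, -2)
t=14: X=(-4, -2), d=3 → -e2, X_15=(-4, -3)

(-4, -3)


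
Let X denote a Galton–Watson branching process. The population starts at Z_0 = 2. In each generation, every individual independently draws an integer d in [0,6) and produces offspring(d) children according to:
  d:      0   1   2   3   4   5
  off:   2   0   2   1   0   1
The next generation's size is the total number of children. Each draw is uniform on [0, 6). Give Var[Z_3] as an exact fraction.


4

Outcome values over d=0..5: [2, 0, 2, 1, 0, 1]
Σy = 6, Σy² = 10, M = 6
μ = 6/6 = 1,  σ² = 10/6 − (1)² = 2/3
V_0 = 0, E_0 = 2
V_1 = 2/3·E_0 + (1)²·V_0 = 4/3;  E_1 = 2
V_2 = 2/3·E_1 + (1)²·V_1 = 8/3;  E_2 = 2
V_3 = 2/3·E_2 + (1)²·V_2 = 4;  E_3 = 2


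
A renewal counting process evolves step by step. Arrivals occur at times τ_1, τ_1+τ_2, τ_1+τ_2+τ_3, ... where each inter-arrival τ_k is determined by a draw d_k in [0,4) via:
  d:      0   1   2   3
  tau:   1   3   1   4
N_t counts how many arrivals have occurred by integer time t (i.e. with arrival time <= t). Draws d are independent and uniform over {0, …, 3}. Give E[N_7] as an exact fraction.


381/128

Inter-arrival values over d=0..3: [1, 3, 1, 4]
Each d has probability 1/4, so the pmf of τ is: f(1) = 1/2, f(3) = 1/4, f(4) = 1/4
Renewal equation for m(n) = E[N_n]: condition on τ_1 = k (if k <= n, one arrival plus a fresh copy on the remaining n−k steps): m(n) = F(n) + Σ_{k<=n} f(k)·m(n−k), where F(n) = P(τ <= n) and m(0) = 0
m(1) = F(1) = 1/2
m(2) = F(2) + f(1)·m(1) = 1/2 + 1/2·1/2 = 3/4
m(3) = F(3) + f(1)·m(2) = 3/4 + 1/2·3/4 = 9/8
m(4) = F(4) + f(1)·m(3) + f(3)·m(1) = 1 + 1/2·9/8 + 1/4·1/2 = 27/16
m(5) = F(5) + f(1)·m(4) + f(3)·m(2) + f(4)·m(1) = 1 + 1/2·27/16 + 1/4·3/4 + 1/4·1/2 = 69/32
m(6) = F(6) + f(1)·m(5) + f(3)·m(3) + f(4)·m(2) = 1 + 1/2·69/32 + 1/4·9/8 + 1/4·3/4 = 163/64
m(7) = F(7) + f(1)·m(6) + f(3)·m(4) + f(4)·m(3) = 1 + 1/2·163/64 + 1/4·27/16 + 1/4·9/8 = 381/128
E[N_7] = m(7) = 381/128


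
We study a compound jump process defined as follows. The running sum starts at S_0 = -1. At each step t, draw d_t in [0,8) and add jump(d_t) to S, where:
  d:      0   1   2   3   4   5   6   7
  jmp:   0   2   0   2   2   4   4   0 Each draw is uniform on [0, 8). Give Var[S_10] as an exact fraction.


195/8

Outcome values over d=0..7: [0, 2, 0, 2, 2, 4, 4, 0]
Σy = 14, Σy² = 44, M = 8
μ = 14/8 = 7/4,  σ² = 44/8 − (7/4)² = 39/16
Independent increments: Var[S_10] = 10·σ² = 10·(39/16) = 195/8


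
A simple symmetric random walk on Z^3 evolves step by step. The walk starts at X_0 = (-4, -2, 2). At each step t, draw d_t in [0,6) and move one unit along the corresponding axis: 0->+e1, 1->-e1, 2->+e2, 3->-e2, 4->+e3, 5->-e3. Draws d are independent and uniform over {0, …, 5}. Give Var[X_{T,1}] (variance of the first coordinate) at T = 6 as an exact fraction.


Outcome values over d=0..5: [1, -1, 0, 0, 0, 0]
Σy = 0, Σy² = 2, M = 6
μ = 0/6 = 0,  σ² = 2/6 − (0)² = 1/3
Independent increments: Var[X_6] = 6·σ² = 6·(1/3) = 2

2


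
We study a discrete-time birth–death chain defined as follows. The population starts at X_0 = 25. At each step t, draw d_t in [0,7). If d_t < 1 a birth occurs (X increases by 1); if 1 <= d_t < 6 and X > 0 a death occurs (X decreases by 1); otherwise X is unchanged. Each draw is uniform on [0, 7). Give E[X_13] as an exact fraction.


X can drop by at most 1 per step and X_0 = 25 > T = 13, so X_t >= 25 − t >= 12 > 0 for every t <= 13: the floor at 0 (the 'and X > 0' condition) never binds. Hence X_13 = X_0 + Σ_{t<13} Y_t with i.i.d. increments Y_t = y(d_t) ∈ {+1, −1, 0}.
Outcome values over d=0..6: [1, -1, -1, -1, -1, -1, 0]
Σy = -4, Σy² = 6, M = 7
μ = -4/7 = -4/7,  σ² = 6/7 − (-4/7)² = 26/49
E[X_13] = 25 + 13·(-4/7) = 123/7

123/7


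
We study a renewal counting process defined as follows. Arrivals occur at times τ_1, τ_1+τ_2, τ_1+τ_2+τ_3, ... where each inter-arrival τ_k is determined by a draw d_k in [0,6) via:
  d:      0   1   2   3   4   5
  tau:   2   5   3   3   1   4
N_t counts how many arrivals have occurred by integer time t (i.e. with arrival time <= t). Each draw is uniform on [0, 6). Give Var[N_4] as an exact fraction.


743567/1679616

Inter-arrival values over d=0..5: [2, 5, 3, 3, 1, 4]
Each d has probability 1/6, so the pmf of τ is: f(1) = 1/6, f(2) = 1/6, f(3) = 1/3, f(4) = 1/6, f(5) = 1/6
Let p_n(j) = P(N_n = j), with p_0 = [1]. Condition on τ_1: p_n(0) = P(τ > n), and for j >= 1, p_n(j) = Σ_{k<=n} f(k)·p_{n−k}(j−1)
p_1 = [5/6, 1/6]  (j = 0..1)
p_2 = [2/3, 11/36, 1/36]  (j = 0..2)
p_3 = [1/3, 7/12, 17/216, 1/216]  (j = 0..3)
p_4 = [1/6, 11/18, 11/54, 23/1296, 1/1296]  (j = 0..4)
E[N_4] = Σ j·p_4(j) = 1393/1296;  E[N_4²] = Σ j²·p_4(j) = 2071/1296
Var[N_4] = 2071/1296 − (1393/1296)² = 743567/1679616


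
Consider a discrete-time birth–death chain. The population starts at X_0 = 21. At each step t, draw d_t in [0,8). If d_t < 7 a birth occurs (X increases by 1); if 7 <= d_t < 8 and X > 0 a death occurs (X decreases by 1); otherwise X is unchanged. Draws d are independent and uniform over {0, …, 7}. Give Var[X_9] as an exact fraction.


63/16

X can drop by at most 1 per step and X_0 = 21 > T = 9, so X_t >= 21 − t >= 12 > 0 for every t <= 9: the floor at 0 (the 'and X > 0' condition) never binds. Hence X_9 = X_0 + Σ_{t<9} Y_t with i.i.d. increments Y_t = y(d_t) ∈ {+1, −1, 0}.
Outcome values over d=0..7: [1, 1, 1, 1, 1, 1, 1, -1]
Σy = 6, Σy² = 8, M = 8
μ = 6/8 = 3/4,  σ² = 8/8 − (3/4)² = 7/16
Independent increments: Var[X_9] = 9·σ² = 9·(7/16) = 63/16


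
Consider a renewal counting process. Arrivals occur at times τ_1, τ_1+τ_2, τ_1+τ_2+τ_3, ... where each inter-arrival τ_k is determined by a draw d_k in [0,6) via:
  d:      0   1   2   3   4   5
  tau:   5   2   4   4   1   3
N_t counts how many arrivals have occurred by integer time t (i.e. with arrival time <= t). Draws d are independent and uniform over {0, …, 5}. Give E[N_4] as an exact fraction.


1321/1296

Inter-arrival values over d=0..5: [5, 2, 4, 4, 1, 3]
Each d has probability 1/6, so the pmf of τ is: f(1) = 1/6, f(2) = 1/6, f(3) = 1/6, f(4) = 1/3, f(5) = 1/6
Renewal equation for m(n) = E[N_n]: condition on τ_1 = k (if k <= n, one arrival plus a fresh copy on the remaining n−k steps): m(n) = F(n) + Σ_{k<=n} f(k)·m(n−k), where F(n) = P(τ <= n) and m(0) = 0
m(1) = F(1) = 1/6
m(2) = F(2) + f(1)·m(1) = 1/3 + 1/6·1/6 = 13/36
m(3) = F(3) + f(1)·m(2) + f(2)·m(1) = 1/2 + 1/6·13/36 + 1/6·1/6 = 127/216
m(4) = F(4) + f(1)·m(3) + f(2)·m(2) + f(3)·m(1) = 5/6 + 1/6·127/216 + 1/6·13/36 + 1/6·1/6 = 1321/1296
E[N_4] = m(4) = 1321/1296


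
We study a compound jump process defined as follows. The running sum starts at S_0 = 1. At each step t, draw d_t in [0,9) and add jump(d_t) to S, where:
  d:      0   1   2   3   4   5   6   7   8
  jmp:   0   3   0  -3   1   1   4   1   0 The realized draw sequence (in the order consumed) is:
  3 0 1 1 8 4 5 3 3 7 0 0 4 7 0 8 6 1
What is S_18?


10

t=0: S=1, d=3, jump=-3, S_1=-2
t=1: S=-2, d=0, jump=0, S_2=-2
t=2: S=-2, d=1, jump=3, S_3=1
t=3: S=1, d=1, jump=3, S_4=4
t=4: S=4, d=8, jump=0, S_5=4
t=5: S=4, d=4, jump=1, S_6=5
t=6: S=5, d=5, jump=1, S_7=6
t=7: S=6, d=3, jump=-3, S_8=3
t=8: S=3, d=3, jump=-3, S_9=0
t=9: S=0, d=7, jump=1, S_10=1
t=10: S=1, d=0, jump=0, S_11=1
t=11: S=1, d=0, jump=0, S_12=1
t=12: S=1, d=4, jump=1, S_13=2
t=13: S=2, d=7, jump=1, S_14=3
t=14: S=3, d=0, jump=0, S_15=3
t=15: S=3, d=8, jump=0, S_16=3
t=16: S=3, d=6, jump=4, S_17=7
t=17: S=7, d=1, jump=3, S_18=10
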